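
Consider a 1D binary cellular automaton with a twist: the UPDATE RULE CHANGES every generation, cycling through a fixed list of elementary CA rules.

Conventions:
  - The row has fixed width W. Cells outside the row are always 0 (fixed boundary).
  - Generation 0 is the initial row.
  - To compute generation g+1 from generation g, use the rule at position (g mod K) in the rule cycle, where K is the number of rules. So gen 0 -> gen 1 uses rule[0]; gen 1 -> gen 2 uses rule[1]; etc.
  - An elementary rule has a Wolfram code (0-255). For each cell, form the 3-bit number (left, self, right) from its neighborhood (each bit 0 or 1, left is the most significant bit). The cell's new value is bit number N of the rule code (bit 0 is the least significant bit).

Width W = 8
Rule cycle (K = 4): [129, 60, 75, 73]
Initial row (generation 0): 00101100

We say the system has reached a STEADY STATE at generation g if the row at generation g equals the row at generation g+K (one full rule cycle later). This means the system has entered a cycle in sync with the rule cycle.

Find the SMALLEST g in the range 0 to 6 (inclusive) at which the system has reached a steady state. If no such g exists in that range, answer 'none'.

Gen 0: 00101100
Gen 1 (rule 129): 10000001
Gen 2 (rule 60): 11000001
Gen 3 (rule 75): 11011110
Gen 4 (rule 73): 11010010
Gen 5 (rule 129): 00000000
Gen 6 (rule 60): 00000000
Gen 7 (rule 75): 11111111
Gen 8 (rule 73): 10000001
Gen 9 (rule 129): 00111100
Gen 10 (rule 60): 00100010

Answer: none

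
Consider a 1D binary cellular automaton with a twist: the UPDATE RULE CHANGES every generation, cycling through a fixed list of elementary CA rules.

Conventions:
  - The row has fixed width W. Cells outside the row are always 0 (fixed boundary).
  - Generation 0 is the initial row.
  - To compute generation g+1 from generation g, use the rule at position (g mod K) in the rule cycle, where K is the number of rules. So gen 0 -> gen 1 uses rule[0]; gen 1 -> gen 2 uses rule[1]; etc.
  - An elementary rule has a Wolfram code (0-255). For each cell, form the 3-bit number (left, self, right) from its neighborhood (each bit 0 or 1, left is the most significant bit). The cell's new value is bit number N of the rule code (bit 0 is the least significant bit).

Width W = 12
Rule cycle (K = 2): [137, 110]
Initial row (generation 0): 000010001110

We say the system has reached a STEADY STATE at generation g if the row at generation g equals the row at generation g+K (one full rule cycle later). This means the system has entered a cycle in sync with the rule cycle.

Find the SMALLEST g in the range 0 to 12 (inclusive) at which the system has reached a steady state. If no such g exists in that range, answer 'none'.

Answer: none

Derivation:
Gen 0: 000010001110
Gen 1 (rule 137): 111000101100
Gen 2 (rule 110): 101001111100
Gen 3 (rule 137): 000001111001
Gen 4 (rule 110): 000011001011
Gen 5 (rule 137): 111010000010
Gen 6 (rule 110): 101110000110
Gen 7 (rule 137): 001100110100
Gen 8 (rule 110): 011101111100
Gen 9 (rule 137): 011001111001
Gen 10 (rule 110): 111011001011
Gen 11 (rule 137): 110010000010
Gen 12 (rule 110): 110110000110
Gen 13 (rule 137): 100100110100
Gen 14 (rule 110): 101101111100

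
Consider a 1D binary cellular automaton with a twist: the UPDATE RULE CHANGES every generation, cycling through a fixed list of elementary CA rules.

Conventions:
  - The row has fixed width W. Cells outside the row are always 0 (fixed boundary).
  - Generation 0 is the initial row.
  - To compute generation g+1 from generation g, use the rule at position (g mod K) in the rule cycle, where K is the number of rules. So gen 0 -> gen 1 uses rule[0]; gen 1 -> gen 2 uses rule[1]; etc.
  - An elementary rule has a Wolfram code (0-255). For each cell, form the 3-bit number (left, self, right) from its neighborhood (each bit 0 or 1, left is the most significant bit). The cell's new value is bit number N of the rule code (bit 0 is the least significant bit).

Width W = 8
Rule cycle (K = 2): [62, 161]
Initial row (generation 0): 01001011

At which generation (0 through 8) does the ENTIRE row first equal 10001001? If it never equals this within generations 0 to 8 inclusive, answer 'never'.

Answer: 6

Derivation:
Gen 0: 01001011
Gen 1 (rule 62): 11111110
Gen 2 (rule 161): 01111100
Gen 3 (rule 62): 11000010
Gen 4 (rule 161): 00011000
Gen 5 (rule 62): 00110100
Gen 6 (rule 161): 10001001
Gen 7 (rule 62): 11011111
Gen 8 (rule 161): 00101110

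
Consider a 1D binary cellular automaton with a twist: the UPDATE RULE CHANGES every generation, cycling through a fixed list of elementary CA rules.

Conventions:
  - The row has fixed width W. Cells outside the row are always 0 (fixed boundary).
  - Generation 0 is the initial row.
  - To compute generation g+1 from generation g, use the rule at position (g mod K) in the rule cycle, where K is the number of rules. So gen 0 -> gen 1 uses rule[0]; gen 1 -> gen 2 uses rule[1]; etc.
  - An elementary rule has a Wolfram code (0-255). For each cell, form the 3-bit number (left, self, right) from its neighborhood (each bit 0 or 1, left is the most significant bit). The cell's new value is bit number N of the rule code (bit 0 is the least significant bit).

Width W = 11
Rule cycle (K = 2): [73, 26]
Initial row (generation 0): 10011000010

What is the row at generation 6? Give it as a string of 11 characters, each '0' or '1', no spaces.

Answer: 01000110100

Derivation:
Gen 0: 10011000010
Gen 1 (rule 73): 00011011000
Gen 2 (rule 26): 00110010100
Gen 3 (rule 73): 10110000001
Gen 4 (rule 26): 00101000010
Gen 5 (rule 73): 10000011000
Gen 6 (rule 26): 01000110100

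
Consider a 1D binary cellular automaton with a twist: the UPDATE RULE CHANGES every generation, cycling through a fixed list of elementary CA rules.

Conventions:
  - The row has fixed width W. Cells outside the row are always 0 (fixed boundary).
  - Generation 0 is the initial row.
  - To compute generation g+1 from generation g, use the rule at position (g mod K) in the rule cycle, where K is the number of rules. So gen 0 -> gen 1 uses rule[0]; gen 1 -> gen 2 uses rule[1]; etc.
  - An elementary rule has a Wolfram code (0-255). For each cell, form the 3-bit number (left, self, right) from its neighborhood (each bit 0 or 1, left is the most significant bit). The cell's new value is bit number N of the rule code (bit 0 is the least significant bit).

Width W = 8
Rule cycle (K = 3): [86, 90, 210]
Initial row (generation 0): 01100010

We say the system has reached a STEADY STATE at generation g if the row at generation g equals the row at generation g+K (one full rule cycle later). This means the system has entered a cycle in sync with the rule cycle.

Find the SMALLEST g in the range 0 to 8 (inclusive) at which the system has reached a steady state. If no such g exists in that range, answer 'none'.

Answer: none

Derivation:
Gen 0: 01100010
Gen 1 (rule 86): 10110111
Gen 2 (rule 90): 00110101
Gen 3 (rule 210): 01010000
Gen 4 (rule 86): 11011000
Gen 5 (rule 90): 11011100
Gen 6 (rule 210): 01001110
Gen 7 (rule 86): 11110011
Gen 8 (rule 90): 10011111
Gen 9 (rule 210): 01101111
Gen 10 (rule 86): 10100001
Gen 11 (rule 90): 00010010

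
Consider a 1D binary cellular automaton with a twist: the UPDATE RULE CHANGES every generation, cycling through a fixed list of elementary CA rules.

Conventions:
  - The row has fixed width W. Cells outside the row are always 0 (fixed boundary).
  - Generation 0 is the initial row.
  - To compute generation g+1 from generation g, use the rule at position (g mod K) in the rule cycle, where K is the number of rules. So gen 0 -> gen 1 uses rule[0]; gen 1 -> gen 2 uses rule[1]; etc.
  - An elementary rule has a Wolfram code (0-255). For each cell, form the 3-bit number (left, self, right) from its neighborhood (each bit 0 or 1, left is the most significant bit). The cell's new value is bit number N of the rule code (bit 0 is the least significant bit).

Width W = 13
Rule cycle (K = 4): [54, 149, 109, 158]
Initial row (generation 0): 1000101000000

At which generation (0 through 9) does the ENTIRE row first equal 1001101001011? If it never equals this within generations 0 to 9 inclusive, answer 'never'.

Answer: 6

Derivation:
Gen 0: 1000101000000
Gen 1 (rule 54): 1101111100000
Gen 2 (rule 149): 0000111011111
Gen 3 (rule 109): 1110101110001
Gen 4 (rule 158): 1100101101011
Gen 5 (rule 54): 0011110011100
Gen 6 (rule 149): 1001101001011
Gen 7 (rule 109): 1001111001111
Gen 8 (rule 158): 1111110111110
Gen 9 (rule 54): 0000001000001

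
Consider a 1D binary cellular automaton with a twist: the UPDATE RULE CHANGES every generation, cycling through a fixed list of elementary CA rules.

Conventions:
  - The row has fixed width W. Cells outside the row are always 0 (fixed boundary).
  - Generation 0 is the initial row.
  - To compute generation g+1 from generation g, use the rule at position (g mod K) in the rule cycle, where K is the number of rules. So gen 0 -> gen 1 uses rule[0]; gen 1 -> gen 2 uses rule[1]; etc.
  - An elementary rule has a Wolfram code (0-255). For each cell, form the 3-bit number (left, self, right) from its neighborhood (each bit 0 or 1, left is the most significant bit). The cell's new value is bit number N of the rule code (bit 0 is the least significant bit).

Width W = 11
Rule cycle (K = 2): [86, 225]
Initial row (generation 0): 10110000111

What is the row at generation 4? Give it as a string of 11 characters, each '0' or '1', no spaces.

Answer: 11001101111

Derivation:
Gen 0: 10110000111
Gen 1 (rule 86): 10011001001
Gen 2 (rule 225): 00001000000
Gen 3 (rule 86): 00011100000
Gen 4 (rule 225): 11001101111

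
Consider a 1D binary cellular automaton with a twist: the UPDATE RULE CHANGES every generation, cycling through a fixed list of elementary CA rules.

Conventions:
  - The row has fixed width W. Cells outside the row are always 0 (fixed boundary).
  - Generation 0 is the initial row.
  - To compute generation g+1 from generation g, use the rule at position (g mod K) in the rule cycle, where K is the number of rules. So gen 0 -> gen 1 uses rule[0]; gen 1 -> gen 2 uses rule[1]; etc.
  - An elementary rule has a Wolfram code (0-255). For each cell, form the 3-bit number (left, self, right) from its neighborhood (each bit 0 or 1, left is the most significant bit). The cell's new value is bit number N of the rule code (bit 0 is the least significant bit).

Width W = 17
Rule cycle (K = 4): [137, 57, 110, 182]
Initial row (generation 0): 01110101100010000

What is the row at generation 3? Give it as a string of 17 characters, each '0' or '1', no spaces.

Answer: 11110101101111100

Derivation:
Gen 0: 01110101100010000
Gen 1 (rule 137): 01100001001000111
Gen 2 (rule 57): 01011100100110100
Gen 3 (rule 110): 11110101101111100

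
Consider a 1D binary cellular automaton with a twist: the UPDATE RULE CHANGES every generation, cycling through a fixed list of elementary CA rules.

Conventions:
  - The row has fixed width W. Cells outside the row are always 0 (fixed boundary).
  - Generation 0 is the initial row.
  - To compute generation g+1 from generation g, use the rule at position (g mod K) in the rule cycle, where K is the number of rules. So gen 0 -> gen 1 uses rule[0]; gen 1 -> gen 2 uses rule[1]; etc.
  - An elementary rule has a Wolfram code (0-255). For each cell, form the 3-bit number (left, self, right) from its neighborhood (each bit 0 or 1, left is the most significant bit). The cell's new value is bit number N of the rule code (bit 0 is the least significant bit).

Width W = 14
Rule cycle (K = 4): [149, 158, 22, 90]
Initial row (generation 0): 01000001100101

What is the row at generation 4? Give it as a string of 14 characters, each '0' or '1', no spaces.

Gen 0: 01000001100101
Gen 1 (rule 149): 01111100010101
Gen 2 (rule 158): 11111010110101
Gen 3 (rule 22): 00000010000101
Gen 4 (rule 90): 00000101001000

Answer: 00000101001000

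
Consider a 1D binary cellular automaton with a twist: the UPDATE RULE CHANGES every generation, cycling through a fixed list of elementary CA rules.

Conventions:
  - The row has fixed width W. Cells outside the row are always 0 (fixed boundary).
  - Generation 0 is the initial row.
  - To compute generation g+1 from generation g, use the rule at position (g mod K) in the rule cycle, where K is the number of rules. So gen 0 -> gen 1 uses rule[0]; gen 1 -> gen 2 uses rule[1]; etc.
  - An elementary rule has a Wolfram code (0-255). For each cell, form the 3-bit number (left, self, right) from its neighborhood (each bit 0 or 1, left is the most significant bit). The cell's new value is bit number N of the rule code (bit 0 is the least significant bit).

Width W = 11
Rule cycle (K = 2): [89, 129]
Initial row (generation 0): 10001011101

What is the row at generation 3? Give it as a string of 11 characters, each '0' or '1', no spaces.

Gen 0: 10001011101
Gen 1 (rule 89): 01100010100
Gen 2 (rule 129): 00001000001
Gen 3 (rule 89): 11100111100

Answer: 11100111100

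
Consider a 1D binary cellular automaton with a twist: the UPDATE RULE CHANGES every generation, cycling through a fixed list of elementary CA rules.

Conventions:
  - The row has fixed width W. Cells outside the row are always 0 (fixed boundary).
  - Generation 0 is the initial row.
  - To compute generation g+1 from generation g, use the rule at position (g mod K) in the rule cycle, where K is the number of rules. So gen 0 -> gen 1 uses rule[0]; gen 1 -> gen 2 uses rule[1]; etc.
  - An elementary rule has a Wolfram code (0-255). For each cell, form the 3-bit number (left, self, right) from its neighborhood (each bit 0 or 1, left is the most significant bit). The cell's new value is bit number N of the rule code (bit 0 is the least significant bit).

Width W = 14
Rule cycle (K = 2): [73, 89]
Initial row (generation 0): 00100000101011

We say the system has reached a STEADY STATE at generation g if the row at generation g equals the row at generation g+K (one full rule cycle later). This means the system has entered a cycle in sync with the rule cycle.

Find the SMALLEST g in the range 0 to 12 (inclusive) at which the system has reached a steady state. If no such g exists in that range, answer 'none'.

Gen 0: 00100000101011
Gen 1 (rule 73): 10001110000011
Gen 2 (rule 89): 01101011111011
Gen 3 (rule 73): 01100010001011
Gen 4 (rule 89): 01111001100011
Gen 5 (rule 73): 01001001101011
Gen 6 (rule 89): 00100101100011
Gen 7 (rule 73): 10000001101011
Gen 8 (rule 89): 01111101100011
Gen 9 (rule 73): 01000101101011
Gen 10 (rule 89): 00110001100011
Gen 11 (rule 73): 10110101101011
Gen 12 (rule 89): 00110001100011
Gen 13 (rule 73): 10110101101011
Gen 14 (rule 89): 00110001100011

Answer: 10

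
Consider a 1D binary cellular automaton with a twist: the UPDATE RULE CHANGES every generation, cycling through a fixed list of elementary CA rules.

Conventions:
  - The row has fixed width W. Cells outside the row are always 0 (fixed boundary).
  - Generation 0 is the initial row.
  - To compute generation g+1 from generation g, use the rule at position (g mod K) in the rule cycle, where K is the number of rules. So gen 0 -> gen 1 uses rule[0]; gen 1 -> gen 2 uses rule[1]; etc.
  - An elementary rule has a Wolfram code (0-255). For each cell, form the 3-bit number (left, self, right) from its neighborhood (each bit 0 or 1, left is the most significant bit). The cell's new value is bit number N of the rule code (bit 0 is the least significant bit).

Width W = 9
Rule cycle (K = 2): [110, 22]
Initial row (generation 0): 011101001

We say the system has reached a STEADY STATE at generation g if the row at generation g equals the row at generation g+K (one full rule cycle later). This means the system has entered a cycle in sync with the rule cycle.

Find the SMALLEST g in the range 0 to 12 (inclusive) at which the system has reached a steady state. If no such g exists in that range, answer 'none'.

Answer: 2

Derivation:
Gen 0: 011101001
Gen 1 (rule 110): 110111011
Gen 2 (rule 22): 000000000
Gen 3 (rule 110): 000000000
Gen 4 (rule 22): 000000000
Gen 5 (rule 110): 000000000
Gen 6 (rule 22): 000000000
Gen 7 (rule 110): 000000000
Gen 8 (rule 22): 000000000
Gen 9 (rule 110): 000000000
Gen 10 (rule 22): 000000000
Gen 11 (rule 110): 000000000
Gen 12 (rule 22): 000000000
Gen 13 (rule 110): 000000000
Gen 14 (rule 22): 000000000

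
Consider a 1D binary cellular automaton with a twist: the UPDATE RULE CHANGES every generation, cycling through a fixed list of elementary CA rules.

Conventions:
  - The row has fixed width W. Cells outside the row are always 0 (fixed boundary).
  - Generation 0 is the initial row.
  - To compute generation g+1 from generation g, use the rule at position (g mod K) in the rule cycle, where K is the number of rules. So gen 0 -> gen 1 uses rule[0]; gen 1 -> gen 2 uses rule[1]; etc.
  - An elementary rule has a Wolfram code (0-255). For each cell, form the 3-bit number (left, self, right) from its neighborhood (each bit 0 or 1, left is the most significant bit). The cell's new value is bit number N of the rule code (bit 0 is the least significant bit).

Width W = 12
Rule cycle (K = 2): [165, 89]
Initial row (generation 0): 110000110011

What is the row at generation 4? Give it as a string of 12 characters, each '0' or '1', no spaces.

Answer: 100010000011

Derivation:
Gen 0: 110000110011
Gen 1 (rule 165): 000110000000
Gen 2 (rule 89): 110111111111
Gen 3 (rule 165): 001011111110
Gen 4 (rule 89): 100010000011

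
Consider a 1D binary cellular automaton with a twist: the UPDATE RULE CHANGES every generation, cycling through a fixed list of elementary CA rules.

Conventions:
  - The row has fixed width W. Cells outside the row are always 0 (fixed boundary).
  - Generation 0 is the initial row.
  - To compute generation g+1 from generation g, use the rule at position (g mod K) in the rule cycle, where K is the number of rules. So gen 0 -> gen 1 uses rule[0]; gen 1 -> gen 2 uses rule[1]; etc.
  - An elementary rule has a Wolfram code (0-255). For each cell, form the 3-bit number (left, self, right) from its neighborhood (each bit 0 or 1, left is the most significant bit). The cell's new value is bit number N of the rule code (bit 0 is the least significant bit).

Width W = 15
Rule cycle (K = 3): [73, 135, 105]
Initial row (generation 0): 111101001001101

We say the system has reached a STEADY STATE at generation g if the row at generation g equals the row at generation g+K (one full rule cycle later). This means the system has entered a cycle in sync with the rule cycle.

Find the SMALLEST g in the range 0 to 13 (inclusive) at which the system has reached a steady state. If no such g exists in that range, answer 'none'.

Gen 0: 111101001001101
Gen 1 (rule 73): 100100000001100
Gen 2 (rule 135): 101101111110001
Gen 3 (rule 105): 011111000010100
Gen 4 (rule 73): 010001011000001
Gen 5 (rule 135): 110111000011111
Gen 6 (rule 105): 111101011010001
Gen 7 (rule 73): 100100011000100
Gen 8 (rule 135): 101101100011101
Gen 9 (rule 105): 011111101010110
Gen 10 (rule 73): 010000100000110
Gen 11 (rule 135): 110111101111000
Gen 12 (rule 105): 111100111001011
Gen 13 (rule 73): 100100101000011
Gen 14 (rule 135): 101101101011100
Gen 15 (rule 105): 011111110110101
Gen 16 (rule 73): 010000010110000

Answer: none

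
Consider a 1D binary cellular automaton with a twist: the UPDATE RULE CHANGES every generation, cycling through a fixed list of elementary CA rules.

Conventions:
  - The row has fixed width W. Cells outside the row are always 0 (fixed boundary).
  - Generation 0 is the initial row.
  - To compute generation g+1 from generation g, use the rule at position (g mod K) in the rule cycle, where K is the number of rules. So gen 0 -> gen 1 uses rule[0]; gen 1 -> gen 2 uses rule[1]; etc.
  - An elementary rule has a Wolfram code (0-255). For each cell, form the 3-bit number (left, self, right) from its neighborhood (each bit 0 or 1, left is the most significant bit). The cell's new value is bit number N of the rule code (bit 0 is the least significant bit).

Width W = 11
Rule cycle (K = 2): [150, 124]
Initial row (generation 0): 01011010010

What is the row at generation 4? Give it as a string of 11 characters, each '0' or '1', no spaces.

Gen 0: 01011010010
Gen 1 (rule 150): 11000011111
Gen 2 (rule 124): 11100010001
Gen 3 (rule 150): 01010111011
Gen 4 (rule 124): 01111101111

Answer: 01111101111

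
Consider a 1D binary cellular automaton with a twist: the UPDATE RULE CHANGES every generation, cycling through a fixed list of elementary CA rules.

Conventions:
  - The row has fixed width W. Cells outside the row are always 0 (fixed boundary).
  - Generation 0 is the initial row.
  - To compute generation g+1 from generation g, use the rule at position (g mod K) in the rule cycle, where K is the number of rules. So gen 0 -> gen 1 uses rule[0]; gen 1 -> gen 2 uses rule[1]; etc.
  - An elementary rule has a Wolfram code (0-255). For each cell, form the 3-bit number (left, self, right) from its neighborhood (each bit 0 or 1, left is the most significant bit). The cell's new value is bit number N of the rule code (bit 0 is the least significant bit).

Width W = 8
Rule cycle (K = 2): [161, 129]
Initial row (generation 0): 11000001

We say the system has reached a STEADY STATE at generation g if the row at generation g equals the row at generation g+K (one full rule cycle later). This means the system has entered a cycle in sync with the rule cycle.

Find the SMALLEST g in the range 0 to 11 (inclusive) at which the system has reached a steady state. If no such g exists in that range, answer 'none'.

Gen 0: 11000001
Gen 1 (rule 161): 00011100
Gen 2 (rule 129): 11001001
Gen 3 (rule 161): 00000000
Gen 4 (rule 129): 11111111
Gen 5 (rule 161): 01111110
Gen 6 (rule 129): 00111100
Gen 7 (rule 161): 10011001
Gen 8 (rule 129): 00000000
Gen 9 (rule 161): 11111111
Gen 10 (rule 129): 01111110
Gen 11 (rule 161): 00111100
Gen 12 (rule 129): 10011001
Gen 13 (rule 161): 00000000

Answer: none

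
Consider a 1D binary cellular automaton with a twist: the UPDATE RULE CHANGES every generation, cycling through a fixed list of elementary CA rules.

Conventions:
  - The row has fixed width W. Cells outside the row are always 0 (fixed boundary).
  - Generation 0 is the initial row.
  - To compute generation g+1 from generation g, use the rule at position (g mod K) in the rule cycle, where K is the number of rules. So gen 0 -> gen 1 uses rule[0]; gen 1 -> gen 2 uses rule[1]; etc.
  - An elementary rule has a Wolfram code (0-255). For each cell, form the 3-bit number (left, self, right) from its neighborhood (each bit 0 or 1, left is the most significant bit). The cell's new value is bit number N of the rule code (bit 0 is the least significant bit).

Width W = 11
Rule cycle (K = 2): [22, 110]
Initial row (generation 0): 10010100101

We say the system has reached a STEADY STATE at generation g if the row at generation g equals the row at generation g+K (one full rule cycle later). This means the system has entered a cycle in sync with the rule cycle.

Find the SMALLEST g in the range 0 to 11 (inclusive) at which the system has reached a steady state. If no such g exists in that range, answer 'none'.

Gen 0: 10010100101
Gen 1 (rule 22): 11110111101
Gen 2 (rule 110): 10011100111
Gen 3 (rule 22): 11100011000
Gen 4 (rule 110): 10100111000
Gen 5 (rule 22): 10111000100
Gen 6 (rule 110): 11101001100
Gen 7 (rule 22): 00001110010
Gen 8 (rule 110): 00011010110
Gen 9 (rule 22): 00100010001
Gen 10 (rule 110): 01100110011
Gen 11 (rule 22): 10011001100
Gen 12 (rule 110): 10111011100
Gen 13 (rule 22): 10000000010

Answer: none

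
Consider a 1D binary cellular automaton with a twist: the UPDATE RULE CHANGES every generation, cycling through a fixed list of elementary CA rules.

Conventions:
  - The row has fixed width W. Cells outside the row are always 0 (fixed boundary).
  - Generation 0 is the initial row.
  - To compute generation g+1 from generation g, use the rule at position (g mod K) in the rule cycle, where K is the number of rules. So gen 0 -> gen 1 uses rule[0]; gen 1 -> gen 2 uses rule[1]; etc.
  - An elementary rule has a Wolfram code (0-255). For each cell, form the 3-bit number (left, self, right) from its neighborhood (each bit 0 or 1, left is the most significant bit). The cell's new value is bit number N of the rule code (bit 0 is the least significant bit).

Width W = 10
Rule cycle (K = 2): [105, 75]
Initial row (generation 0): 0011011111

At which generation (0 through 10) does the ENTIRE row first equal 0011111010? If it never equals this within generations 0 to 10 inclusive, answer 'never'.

Answer: 4

Derivation:
Gen 0: 0011011111
Gen 1 (rule 105): 1011110001
Gen 2 (rule 75): 0010010110
Gen 3 (rule 105): 1000001110
Gen 4 (rule 75): 0011111010
Gen 5 (rule 105): 1010001100
Gen 6 (rule 75): 0000111101
Gen 7 (rule 105): 1110100110
Gen 8 (rule 75): 1010001110
Gen 9 (rule 105): 0100101010
Gen 10 (rule 75): 1001000000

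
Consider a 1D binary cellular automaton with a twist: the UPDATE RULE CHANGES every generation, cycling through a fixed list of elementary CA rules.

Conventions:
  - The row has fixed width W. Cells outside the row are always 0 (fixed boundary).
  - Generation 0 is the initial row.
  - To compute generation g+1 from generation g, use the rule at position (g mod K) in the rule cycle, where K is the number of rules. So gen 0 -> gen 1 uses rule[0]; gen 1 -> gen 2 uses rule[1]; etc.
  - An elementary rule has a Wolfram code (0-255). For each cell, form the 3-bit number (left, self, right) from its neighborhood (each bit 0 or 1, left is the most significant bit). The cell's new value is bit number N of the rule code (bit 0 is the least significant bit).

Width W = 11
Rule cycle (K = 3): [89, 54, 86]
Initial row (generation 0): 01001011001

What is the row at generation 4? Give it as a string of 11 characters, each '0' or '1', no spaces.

Answer: 01000110101

Derivation:
Gen 0: 01001011001
Gen 1 (rule 89): 00100011100
Gen 2 (rule 54): 01110100010
Gen 3 (rule 86): 10010110111
Gen 4 (rule 89): 01000110101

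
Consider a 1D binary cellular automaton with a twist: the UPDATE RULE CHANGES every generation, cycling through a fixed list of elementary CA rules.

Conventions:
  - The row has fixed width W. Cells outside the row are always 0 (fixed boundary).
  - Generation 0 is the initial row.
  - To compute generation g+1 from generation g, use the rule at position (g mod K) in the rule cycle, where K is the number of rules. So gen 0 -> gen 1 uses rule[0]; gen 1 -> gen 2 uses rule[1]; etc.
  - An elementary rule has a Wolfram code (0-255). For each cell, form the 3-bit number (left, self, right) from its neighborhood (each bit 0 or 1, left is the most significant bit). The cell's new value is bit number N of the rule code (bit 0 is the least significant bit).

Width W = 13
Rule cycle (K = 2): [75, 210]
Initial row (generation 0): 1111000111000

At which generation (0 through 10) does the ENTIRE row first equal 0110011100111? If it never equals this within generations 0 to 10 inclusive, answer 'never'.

Gen 0: 1111000111000
Gen 1 (rule 75): 1001011101011
Gen 2 (rule 210): 0110001100001
Gen 3 (rule 75): 1110111101110
Gen 4 (rule 210): 0110011100111
Gen 5 (rule 75): 1110110101101
Gen 6 (rule 210): 0110010000100
Gen 7 (rule 75): 1110100111001
Gen 8 (rule 210): 0110011011110
Gen 9 (rule 75): 1110111010010
Gen 10 (rule 210): 0110011001101

Answer: 4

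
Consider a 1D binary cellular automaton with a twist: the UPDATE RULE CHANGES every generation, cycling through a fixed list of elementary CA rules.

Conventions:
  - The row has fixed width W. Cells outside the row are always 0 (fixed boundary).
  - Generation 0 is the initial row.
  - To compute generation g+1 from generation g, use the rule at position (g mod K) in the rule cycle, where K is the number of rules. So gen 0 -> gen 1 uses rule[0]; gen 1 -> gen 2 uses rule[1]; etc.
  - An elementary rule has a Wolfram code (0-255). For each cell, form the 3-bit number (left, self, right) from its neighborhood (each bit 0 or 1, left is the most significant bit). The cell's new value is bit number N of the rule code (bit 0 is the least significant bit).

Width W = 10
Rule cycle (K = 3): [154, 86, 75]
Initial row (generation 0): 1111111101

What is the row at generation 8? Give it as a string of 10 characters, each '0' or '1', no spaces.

Gen 0: 1111111101
Gen 1 (rule 154): 1111111000
Gen 2 (rule 86): 0000001100
Gen 3 (rule 75): 1111111101
Gen 4 (rule 154): 1111111000
Gen 5 (rule 86): 0000001100
Gen 6 (rule 75): 1111111101
Gen 7 (rule 154): 1111111000
Gen 8 (rule 86): 0000001100

Answer: 0000001100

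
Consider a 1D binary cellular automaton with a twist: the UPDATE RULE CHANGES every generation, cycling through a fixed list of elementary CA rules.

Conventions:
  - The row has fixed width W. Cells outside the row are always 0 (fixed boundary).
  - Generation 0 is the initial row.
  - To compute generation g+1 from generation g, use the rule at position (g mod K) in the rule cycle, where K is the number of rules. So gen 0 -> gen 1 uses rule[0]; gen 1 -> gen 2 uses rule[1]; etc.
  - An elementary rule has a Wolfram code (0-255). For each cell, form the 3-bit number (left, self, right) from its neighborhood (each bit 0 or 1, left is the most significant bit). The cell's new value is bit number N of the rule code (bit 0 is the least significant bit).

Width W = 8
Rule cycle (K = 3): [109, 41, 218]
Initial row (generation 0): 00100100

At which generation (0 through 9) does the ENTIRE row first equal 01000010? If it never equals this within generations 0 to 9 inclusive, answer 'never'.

Gen 0: 00100100
Gen 1 (rule 109): 10100101
Gen 2 (rule 41): 01000010
Gen 3 (rule 218): 10100101
Gen 4 (rule 109): 11100111
Gen 5 (rule 41): 10000100
Gen 6 (rule 218): 01001010
Gen 7 (rule 109): 01001110
Gen 8 (rule 41): 00001000
Gen 9 (rule 218): 00010100

Answer: 2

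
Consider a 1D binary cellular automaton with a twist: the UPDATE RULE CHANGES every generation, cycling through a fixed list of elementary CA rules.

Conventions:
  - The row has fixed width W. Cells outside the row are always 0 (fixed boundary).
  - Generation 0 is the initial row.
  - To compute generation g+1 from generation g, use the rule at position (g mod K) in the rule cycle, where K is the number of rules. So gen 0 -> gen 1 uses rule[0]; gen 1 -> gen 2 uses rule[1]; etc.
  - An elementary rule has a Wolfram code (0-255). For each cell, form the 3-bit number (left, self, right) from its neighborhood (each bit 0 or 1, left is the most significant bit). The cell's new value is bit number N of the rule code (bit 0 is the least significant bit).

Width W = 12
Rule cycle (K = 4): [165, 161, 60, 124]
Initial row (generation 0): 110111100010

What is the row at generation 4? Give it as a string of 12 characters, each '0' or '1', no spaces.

Gen 0: 110111100010
Gen 1 (rule 165): 001011001010
Gen 2 (rule 161): 100100000100
Gen 3 (rule 60): 110110000110
Gen 4 (rule 124): 111111000111

Answer: 111111000111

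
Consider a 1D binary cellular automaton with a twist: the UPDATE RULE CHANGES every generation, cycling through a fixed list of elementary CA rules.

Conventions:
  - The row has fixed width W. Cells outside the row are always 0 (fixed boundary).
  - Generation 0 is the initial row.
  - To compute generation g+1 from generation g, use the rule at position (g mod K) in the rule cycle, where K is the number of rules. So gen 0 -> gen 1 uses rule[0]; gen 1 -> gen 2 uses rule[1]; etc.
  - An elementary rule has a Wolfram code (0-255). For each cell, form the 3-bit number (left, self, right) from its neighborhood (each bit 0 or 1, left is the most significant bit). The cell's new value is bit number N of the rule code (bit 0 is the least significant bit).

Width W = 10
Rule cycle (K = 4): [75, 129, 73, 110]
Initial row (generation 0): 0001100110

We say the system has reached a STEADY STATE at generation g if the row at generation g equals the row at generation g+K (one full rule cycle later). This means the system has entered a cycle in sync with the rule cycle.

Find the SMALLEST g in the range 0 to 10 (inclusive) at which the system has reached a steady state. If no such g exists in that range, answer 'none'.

Answer: 10

Derivation:
Gen 0: 0001100110
Gen 1 (rule 75): 1111101110
Gen 2 (rule 129): 0111000100
Gen 3 (rule 73): 0101010001
Gen 4 (rule 110): 1111110011
Gen 5 (rule 75): 1000010111
Gen 6 (rule 129): 0011000010
Gen 7 (rule 73): 1011011000
Gen 8 (rule 110): 1111111000
Gen 9 (rule 75): 1000001011
Gen 10 (rule 129): 0011100000
Gen 11 (rule 73): 1010101111
Gen 12 (rule 110): 1111111001
Gen 13 (rule 75): 1000001010
Gen 14 (rule 129): 0011100000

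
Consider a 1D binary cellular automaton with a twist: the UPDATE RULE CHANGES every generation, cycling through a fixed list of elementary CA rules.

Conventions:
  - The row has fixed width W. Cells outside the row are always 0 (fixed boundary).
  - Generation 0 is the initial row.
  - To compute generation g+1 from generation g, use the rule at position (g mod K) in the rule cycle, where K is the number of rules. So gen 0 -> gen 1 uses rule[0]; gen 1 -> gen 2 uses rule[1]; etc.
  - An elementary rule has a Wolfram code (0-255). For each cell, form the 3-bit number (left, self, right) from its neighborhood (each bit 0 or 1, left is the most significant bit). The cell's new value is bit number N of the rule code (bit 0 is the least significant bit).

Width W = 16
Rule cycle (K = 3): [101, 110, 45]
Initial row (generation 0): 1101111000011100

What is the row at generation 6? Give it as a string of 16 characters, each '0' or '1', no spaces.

Answer: 1000000000100000

Derivation:
Gen 0: 1101111000011100
Gen 1 (rule 101): 0110001011000101
Gen 2 (rule 110): 1110011111001111
Gen 3 (rule 45): 1000010000001000
Gen 4 (rule 101): 1011010111101011
Gen 5 (rule 110): 1111111100111111
Gen 6 (rule 45): 1000000000100000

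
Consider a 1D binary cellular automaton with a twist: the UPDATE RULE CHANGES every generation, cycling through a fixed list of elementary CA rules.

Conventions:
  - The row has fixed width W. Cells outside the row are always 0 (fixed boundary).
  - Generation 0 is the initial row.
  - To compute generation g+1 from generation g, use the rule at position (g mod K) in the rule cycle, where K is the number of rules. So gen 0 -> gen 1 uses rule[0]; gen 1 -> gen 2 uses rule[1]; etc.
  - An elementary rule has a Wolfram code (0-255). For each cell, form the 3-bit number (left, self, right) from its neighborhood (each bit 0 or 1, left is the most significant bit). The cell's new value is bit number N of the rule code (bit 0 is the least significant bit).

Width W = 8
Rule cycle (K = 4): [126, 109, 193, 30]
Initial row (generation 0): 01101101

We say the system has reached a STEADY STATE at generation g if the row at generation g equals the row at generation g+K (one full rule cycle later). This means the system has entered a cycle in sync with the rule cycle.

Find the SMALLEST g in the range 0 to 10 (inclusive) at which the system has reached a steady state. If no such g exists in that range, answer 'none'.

Gen 0: 01101101
Gen 1 (rule 126): 11111111
Gen 2 (rule 109): 10000001
Gen 3 (rule 193): 00111100
Gen 4 (rule 30): 01100010
Gen 5 (rule 126): 11110111
Gen 6 (rule 109): 10011101
Gen 7 (rule 193): 00001100
Gen 8 (rule 30): 00011010
Gen 9 (rule 126): 00111111
Gen 10 (rule 109): 10100001
Gen 11 (rule 193): 00001100
Gen 12 (rule 30): 00011010
Gen 13 (rule 126): 00111111
Gen 14 (rule 109): 10100001

Answer: 7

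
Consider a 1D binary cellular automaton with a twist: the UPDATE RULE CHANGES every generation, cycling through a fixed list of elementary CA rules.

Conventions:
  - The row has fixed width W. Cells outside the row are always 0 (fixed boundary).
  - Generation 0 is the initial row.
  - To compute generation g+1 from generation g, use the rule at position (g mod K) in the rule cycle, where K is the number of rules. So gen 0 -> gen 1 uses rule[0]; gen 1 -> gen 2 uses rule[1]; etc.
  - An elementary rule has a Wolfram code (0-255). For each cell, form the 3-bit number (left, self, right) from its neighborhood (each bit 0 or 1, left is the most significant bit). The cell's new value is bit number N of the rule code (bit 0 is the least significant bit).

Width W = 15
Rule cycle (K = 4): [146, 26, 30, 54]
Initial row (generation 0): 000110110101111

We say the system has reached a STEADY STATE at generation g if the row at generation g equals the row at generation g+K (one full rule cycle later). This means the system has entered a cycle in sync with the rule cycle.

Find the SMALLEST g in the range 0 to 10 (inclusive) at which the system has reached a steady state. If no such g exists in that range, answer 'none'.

Answer: 10

Derivation:
Gen 0: 000110110101111
Gen 1 (rule 146): 001000000000110
Gen 2 (rule 26): 010100000001101
Gen 3 (rule 30): 110110000011001
Gen 4 (rule 54): 001001000100111
Gen 5 (rule 146): 010110101011010
Gen 6 (rule 26): 100100000010001
Gen 7 (rule 30): 111110000111011
Gen 8 (rule 54): 000001001000100
Gen 9 (rule 146): 000010110101010
Gen 10 (rule 26): 000100100000001
Gen 11 (rule 30): 001111110000011
Gen 12 (rule 54): 010000001000100
Gen 13 (rule 146): 101000010101010
Gen 14 (rule 26): 000100100000001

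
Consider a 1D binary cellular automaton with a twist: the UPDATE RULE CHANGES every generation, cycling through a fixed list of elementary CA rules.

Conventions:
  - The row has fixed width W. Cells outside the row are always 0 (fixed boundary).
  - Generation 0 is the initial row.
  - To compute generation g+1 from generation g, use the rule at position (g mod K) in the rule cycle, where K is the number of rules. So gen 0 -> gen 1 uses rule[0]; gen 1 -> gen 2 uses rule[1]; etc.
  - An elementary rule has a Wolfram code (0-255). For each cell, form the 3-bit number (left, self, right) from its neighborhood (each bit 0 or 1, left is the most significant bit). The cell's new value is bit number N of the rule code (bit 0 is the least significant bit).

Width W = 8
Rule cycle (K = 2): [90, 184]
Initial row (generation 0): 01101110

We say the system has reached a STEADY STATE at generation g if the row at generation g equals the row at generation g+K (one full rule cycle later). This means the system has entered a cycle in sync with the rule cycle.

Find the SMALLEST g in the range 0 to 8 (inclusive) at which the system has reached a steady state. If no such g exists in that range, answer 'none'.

Gen 0: 01101110
Gen 1 (rule 90): 11101011
Gen 2 (rule 184): 11010110
Gen 3 (rule 90): 11000111
Gen 4 (rule 184): 10100110
Gen 5 (rule 90): 00011111
Gen 6 (rule 184): 00011110
Gen 7 (rule 90): 00110011
Gen 8 (rule 184): 00101010
Gen 9 (rule 90): 01000001
Gen 10 (rule 184): 00100000

Answer: none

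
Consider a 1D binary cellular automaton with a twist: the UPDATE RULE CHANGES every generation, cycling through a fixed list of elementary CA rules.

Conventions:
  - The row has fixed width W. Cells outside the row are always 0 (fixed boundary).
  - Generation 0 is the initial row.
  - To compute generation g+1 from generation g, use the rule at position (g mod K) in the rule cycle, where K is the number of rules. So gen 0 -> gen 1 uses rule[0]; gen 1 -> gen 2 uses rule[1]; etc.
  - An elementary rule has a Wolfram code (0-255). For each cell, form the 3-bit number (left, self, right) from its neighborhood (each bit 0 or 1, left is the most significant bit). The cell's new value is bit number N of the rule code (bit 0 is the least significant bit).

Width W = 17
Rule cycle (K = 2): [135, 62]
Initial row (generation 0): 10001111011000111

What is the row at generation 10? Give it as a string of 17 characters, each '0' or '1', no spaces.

Answer: 00110110010110000

Derivation:
Gen 0: 10001111011000111
Gen 1 (rule 135): 10110110000011010
Gen 2 (rule 62): 11101101000110111
Gen 3 (rule 135): 01000001011000010
Gen 4 (rule 62): 11100011110100111
Gen 5 (rule 135): 01001101100101010
Gen 6 (rule 62): 11111011011111111
Gen 7 (rule 135): 01110000001111110
Gen 8 (rule 62): 11001000011000001
Gen 9 (rule 135): 00011011100011111
Gen 10 (rule 62): 00110110010110000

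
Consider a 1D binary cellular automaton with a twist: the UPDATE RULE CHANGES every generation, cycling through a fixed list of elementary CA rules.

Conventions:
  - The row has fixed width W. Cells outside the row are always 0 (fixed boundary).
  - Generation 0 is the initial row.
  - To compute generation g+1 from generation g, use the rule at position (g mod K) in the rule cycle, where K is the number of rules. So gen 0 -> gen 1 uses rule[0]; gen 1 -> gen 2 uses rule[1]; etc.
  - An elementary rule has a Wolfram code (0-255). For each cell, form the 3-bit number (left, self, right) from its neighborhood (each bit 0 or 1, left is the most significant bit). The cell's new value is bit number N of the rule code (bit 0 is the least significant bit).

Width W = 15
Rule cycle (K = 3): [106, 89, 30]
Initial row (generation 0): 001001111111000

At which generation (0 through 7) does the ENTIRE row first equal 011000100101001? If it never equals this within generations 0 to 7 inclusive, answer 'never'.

Answer: never

Derivation:
Gen 0: 001001111111000
Gen 1 (rule 106): 010011000001000
Gen 2 (rule 89): 001011111100111
Gen 3 (rule 30): 011010000011100
Gen 4 (rule 106): 111100000110100
Gen 5 (rule 89): 100111110110011
Gen 6 (rule 30): 111100000101110
Gen 7 (rule 106): 100100001011010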